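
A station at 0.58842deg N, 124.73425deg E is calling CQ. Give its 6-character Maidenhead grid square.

PJ20io

Offset from 180°W / 90°S: lon 304.7342°, lat 90.5884°.
Field: 304.7342/20 → 15 → P, 90.5884/10 → 9 → J; chars PJ.
Square: 4.7342/2 → 2, 0.5884/1 → 0; chars 20.
Subsquare: 0.7342/0.0833333 → 8 → i, 0.5884/0.0416667 → 14 → o; chars io.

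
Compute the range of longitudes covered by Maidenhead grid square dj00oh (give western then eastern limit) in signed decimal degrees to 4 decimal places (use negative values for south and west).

Field D=3, J=9: +3·20° lon, +9·10° lat → SW at lon -120°, lat 0°.
Square 0, 0: +0·2° lon, +0·1° lat → SW at lon -120°, lat 0°.
Subsquare o=14, h=7: +14·0.0833333° lon, +7·0.0416667° lat → SW at lon -118.833°, lat 0.291667°.
Cell spans 0.0833333° lon × 0.0416667° lat.
west -118.8333, east -118.7500.

-118.8333, -118.7500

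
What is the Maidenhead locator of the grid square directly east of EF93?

Longitude square 9; +1 → 10, wraps to 0, carry into field.
Longitude field E = 4; +1 → 5 = F.
The latitude characters are unchanged.

FF03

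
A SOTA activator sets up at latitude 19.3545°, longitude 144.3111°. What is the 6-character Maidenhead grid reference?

QK29di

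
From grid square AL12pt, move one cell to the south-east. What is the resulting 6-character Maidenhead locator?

Longitude subsquare p = 15; +1 → 16 = q.
Latitude subsquare t = 19; −1 → 18 = s.

AL12qs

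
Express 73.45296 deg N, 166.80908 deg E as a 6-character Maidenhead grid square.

Shift to the Maidenhead origin (180°W, 90°S): lon 346.8091, lat 163.4530.
Field: lon ⌊346.8091/20⌋ = 17 → R; lat ⌊163.4530/10⌋ = 16 → Q.
Square: lon ⌊6.8091/2⌋ = 3; lat ⌊3.4530/1⌋ = 3.
Subsquare: lon ⌊0.8091/0.0833333⌋ = 9 → j; lat ⌊0.4530/0.0416667⌋ = 10 → k.

RQ33jk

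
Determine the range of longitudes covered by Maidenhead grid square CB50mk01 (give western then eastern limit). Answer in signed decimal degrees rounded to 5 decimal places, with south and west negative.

-129.00000, -128.99167

Field C=2, B=1: +2·20° lon, +1·10° lat → SW at lon -140°, lat -80°.
Square 5, 0: +5·2° lon, +0·1° lat → SW at lon -130°, lat -80°.
Subsquare m=12, k=10: +12·0.0833333° lon, +10·0.0416667° lat → SW at lon -129°, lat -79.5833°.
Extended square 0, 1: +0·0.00833333° lon, +1·0.00416667° lat → SW at lon -129°, lat -79.5792°.
Cell spans 0.00833333° lon × 0.00416667° lat.
west -129.00000, east -128.99167.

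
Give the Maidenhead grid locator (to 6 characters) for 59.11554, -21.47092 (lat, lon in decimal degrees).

Offset from 180°W / 90°S: lon 158.5291°, lat 149.1155°.
Field (20°×10°, letters A–R): 158.5291/20 → 7 → H, 149.1155/10 → 14 → O; chars HO.
Square (2°×1°, digits 0–9): 18.5291/2 → 9, 9.1155/1 → 9; chars 99.
Subsquare (5′×2.5′, letters a–x): 0.5291/0.0833333 → 6 → g, 0.1155/0.0416667 → 2 → c; chars gc.

HO99gc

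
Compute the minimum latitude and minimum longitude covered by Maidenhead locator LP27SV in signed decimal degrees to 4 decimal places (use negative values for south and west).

Field L=11, P=15: +11·20° lon, +15·10° lat → SW at lon 40°, lat 60°.
Square 2, 7: +2·2° lon, +7·1° lat → SW at lon 44°, lat 67°.
Subsquare s=18, v=21: +18·0.0833333° lon, +21·0.0416667° lat → SW at lon 45.5°, lat 67.875°.
latitude 67.8750, longitude 45.5000.

67.8750, 45.5000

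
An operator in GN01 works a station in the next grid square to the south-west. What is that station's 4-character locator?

Longitude square 0; −1 → -1, wraps to 9, carry into field.
Longitude field G = 6; −1 → 5 = F.
Latitude square 1; −1 → 0.

FN90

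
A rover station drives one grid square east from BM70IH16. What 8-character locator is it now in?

Longitude extended square 1; +1 → 2.
The latitude characters are unchanged.

BM70ih26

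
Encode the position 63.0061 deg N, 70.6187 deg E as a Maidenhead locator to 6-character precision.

Add 180° to longitude and 90° to latitude: 250.6187, 153.0061.
Field: 250.6187/20 → 12 → M, 153.0061/10 → 15 → P; chars MP.
Square: 10.6187/2 → 5, 3.0061/1 → 3; chars 53.
Subsquare: 0.6187/0.0833333 → 7 → h, 0.0061/0.0416667 → 0 → a; chars ha.

MP53ha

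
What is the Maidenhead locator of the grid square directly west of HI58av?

HI48xv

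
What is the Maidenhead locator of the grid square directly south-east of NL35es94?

NL35fs03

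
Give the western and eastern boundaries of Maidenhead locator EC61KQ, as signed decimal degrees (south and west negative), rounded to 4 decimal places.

Field E=4, C=2: +4·20° lon, +2·10° lat → SW at lon -100°, lat -70°.
Square 6, 1: +6·2° lon, +1·1° lat → SW at lon -88°, lat -69°.
Subsquare k=10, q=16: +10·0.0833333° lon, +16·0.0416667° lat → SW at lon -87.1667°, lat -68.3333°.
Cell spans 0.0833333° lon × 0.0416667° lat.
west -87.1667, east -87.0833.

-87.1667, -87.0833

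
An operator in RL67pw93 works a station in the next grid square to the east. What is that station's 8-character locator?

RL67qw03

Longitude extended square 9; +1 → 10, wraps to 0, carry into subsquare.
Longitude subsquare p = 15; +1 → 16 = q.
The latitude characters are unchanged.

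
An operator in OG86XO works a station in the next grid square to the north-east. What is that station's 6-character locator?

OG96ap

Longitude subsquare x = 23; +1 → 24, wraps to 0 = a, carry into square.
Longitude square 8; +1 → 9.
Latitude subsquare o = 14; +1 → 15 = p.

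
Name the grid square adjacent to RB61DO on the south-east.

RB61en

Longitude subsquare d = 3; +1 → 4 = e.
Latitude subsquare o = 14; −1 → 13 = n.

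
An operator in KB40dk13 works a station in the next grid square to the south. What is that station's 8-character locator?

KB40dk12

Latitude extended square 3; −1 → 2.
The longitude characters are unchanged.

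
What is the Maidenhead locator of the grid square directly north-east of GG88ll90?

GG88ml01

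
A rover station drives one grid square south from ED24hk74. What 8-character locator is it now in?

ED24hk73

Latitude extended square 4; −1 → 3.
The longitude characters are unchanged.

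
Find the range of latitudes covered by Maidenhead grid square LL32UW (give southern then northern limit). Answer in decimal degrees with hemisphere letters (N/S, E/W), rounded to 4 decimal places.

22.9167° N, 22.9583° N

Field L=11, L=11: +11·20° lon, +11·10° lat → SW at lon 40°, lat 20°.
Square 3, 2: +3·2° lon, +2·1° lat → SW at lon 46°, lat 22°.
Subsquare u=20, w=22: +20·0.0833333° lon, +22·0.0416667° lat → SW at lon 47.6667°, lat 22.9167°.
Cell spans 0.0833333° lon × 0.0416667° lat.
south 22.9167° N, north 22.9583° N.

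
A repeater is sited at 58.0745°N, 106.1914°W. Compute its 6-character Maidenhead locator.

DO68vb

Add 180° to longitude and 90° to latitude: 73.8086, 148.0745.
Field: 73.8086/20 → 3 → D, 148.0745/10 → 14 → O; chars DO.
Square: 13.8086/2 → 6, 8.0745/1 → 8; chars 68.
Subsquare: 1.8086/0.0833333 → 21 → v, 0.0745/0.0416667 → 1 → b; chars vb.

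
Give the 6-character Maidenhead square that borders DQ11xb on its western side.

Longitude subsquare x = 23; −1 → 22 = w.
The latitude characters are unchanged.

DQ11wb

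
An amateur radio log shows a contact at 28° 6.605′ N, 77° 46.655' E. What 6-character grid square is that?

Add 180° to longitude and 90° to latitude: 257.7776, 118.1101.
Field: 257.7776/20 → 12 → M, 118.1101/10 → 11 → L; chars ML.
Square: 17.7776/2 → 8, 8.1101/1 → 8; chars 88.
Subsquare: 1.7776/0.0833333 → 21 → v, 0.1101/0.0416667 → 2 → c; chars vc.

ML88vc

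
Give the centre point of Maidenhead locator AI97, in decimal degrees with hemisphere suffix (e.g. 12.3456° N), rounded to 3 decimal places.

Field A=0, I=8: +0·20° lon, +8·10° lat → SW at lon -180°, lat -10°.
Square 9, 7: +9·2° lon, +7·1° lat → SW at lon -162°, lat -3°.
Cell spans 2° lon × 1° lat. Centre is SW corner plus half of each.
latitude 2.500° S, longitude 161.000° W.

2.500° S, 161.000° W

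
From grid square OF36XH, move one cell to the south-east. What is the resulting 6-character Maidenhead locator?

OF46ag

Longitude subsquare x = 23; +1 → 24, wraps to 0 = a, carry into square.
Longitude square 3; +1 → 4.
Latitude subsquare h = 7; −1 → 6 = g.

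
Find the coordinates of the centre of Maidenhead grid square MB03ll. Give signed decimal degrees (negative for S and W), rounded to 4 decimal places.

-76.5208, 60.9583

Field M=12, B=1: +12·20° lon, +1·10° lat → SW at lon 60°, lat -80°.
Square 0, 3: +0·2° lon, +3·1° lat → SW at lon 60°, lat -77°.
Subsquare l=11, l=11: +11·0.0833333° lon, +11·0.0416667° lat → SW at lon 60.9167°, lat -76.5417°.
Cell spans 0.0833333° lon × 0.0416667° lat. Centre is SW corner plus half of each.
latitude -76.5208, longitude 60.9583.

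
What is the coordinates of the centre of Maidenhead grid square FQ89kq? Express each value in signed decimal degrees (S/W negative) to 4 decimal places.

79.6875, -63.1250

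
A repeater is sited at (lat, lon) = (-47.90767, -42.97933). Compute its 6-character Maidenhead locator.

Shift to the Maidenhead origin (180°W, 90°S): lon 137.0207, lat 42.0923.
Field: lon ⌊137.0207/20⌋ = 6 → G; lat ⌊42.0923/10⌋ = 4 → E.
Square: lon ⌊17.0207/2⌋ = 8; lat ⌊2.0923/1⌋ = 2.
Subsquare: lon ⌊1.0207/0.0833333⌋ = 12 → m; lat ⌊0.0923/0.0416667⌋ = 2 → c.

GE82mc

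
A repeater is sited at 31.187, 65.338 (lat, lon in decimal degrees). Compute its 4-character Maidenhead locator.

MM21

Add 180° to longitude and 90° to latitude: 245.34, 121.19.
Field: lon ⌊245.34/20⌋ = 12 → M; lat ⌊121.19/10⌋ = 12 → M.
Square: lon ⌊5.34/2⌋ = 2; lat ⌊1.19/1⌋ = 1.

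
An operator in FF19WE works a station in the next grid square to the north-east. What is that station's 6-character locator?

Longitude subsquare w = 22; +1 → 23 = x.
Latitude subsquare e = 4; +1 → 5 = f.

FF19xf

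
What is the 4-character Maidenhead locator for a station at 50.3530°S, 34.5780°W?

Shift to the Maidenhead origin (180°W, 90°S): lon 145.42, lat 39.65.
Field: lon ⌊145.42/20⌋ = 7 → H; lat ⌊39.65/10⌋ = 3 → D.
Square: lon ⌊5.42/2⌋ = 2; lat ⌊9.65/1⌋ = 9.

HD29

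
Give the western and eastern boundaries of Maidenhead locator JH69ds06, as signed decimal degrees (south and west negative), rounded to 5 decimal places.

12.25000, 12.25833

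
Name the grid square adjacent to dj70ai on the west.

Longitude subsquare a = 0; −1 → -1, wraps to 23 = x, carry into square.
Longitude square 7; −1 → 6.
The latitude characters are unchanged.

DJ60xi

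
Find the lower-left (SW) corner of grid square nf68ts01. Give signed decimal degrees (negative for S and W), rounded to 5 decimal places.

Field N=13, F=5: +13·20° lon, +5·10° lat → SW at lon 80°, lat -40°.
Square 6, 8: +6·2° lon, +8·1° lat → SW at lon 92°, lat -32°.
Subsquare t=19, s=18: +19·0.0833333° lon, +18·0.0416667° lat → SW at lon 93.5833°, lat -31.25°.
Extended square 0, 1: +0·0.00833333° lon, +1·0.00416667° lat → SW at lon 93.5833°, lat -31.2458°.
latitude -31.24583, longitude 93.58333.

-31.24583, 93.58333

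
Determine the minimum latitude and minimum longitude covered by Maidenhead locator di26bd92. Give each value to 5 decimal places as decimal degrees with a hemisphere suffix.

3.86667° S, 115.84167° W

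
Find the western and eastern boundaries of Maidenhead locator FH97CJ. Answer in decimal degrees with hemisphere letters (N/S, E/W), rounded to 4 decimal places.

Field F=5, H=7: +5·20° lon, +7·10° lat → SW at lon -80°, lat -20°.
Square 9, 7: +9·2° lon, +7·1° lat → SW at lon -62°, lat -13°.
Subsquare c=2, j=9: +2·0.0833333° lon, +9·0.0416667° lat → SW at lon -61.8333°, lat -12.625°.
Cell spans 0.0833333° lon × 0.0416667° lat.
west 61.8333° W, east 61.7500° W.

61.8333° W, 61.7500° W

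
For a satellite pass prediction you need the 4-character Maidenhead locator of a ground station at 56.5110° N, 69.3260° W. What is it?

Add 180° to longitude and 90° to latitude: 110.67, 146.51.
Field: 110.67/20 → 5 → F, 146.51/10 → 14 → O; chars FO.
Square: 10.67/2 → 5, 6.51/1 → 6; chars 56.

FO56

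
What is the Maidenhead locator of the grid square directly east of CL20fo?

Longitude subsquare f = 5; +1 → 6 = g.
The latitude characters are unchanged.

CL20go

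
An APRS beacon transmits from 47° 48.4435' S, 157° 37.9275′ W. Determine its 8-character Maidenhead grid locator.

BE12ee46

Shift to the Maidenhead origin (180°W, 90°S): lon 22.36787, lat 42.19261.
Field: 22.36787/20 → 1 → B, 42.19261/10 → 4 → E; chars BE.
Square: 2.36787/2 → 1, 2.19261/1 → 2; chars 12.
Subsquare: 0.36787/0.0833333 → 4 → e, 0.19261/0.0416667 → 4 → e; chars ee.
Extended square: 0.03454/0.00833333 → 4, 0.02594/0.00416667 → 6; chars 46.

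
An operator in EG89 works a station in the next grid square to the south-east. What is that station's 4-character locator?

EG98

Longitude square 8; +1 → 9.
Latitude square 9; −1 → 8.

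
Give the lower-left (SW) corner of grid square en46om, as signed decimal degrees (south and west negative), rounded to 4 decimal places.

46.5000, -90.8333

Field E=4, N=13: +4·20° lon, +13·10° lat → SW at lon -100°, lat 40°.
Square 4, 6: +4·2° lon, +6·1° lat → SW at lon -92°, lat 46°.
Subsquare o=14, m=12: +14·0.0833333° lon, +12·0.0416667° lat → SW at lon -90.8333°, lat 46.5°.
latitude 46.5000, longitude -90.8333.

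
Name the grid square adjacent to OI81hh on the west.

OI81gh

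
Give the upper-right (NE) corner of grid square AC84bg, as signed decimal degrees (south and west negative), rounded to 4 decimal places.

-65.7083, -163.8333

Field A=0, C=2: +0·20° lon, +2·10° lat → SW at lon -180°, lat -70°.
Square 8, 4: +8·2° lon, +4·1° lat → SW at lon -164°, lat -66°.
Subsquare b=1, g=6: +1·0.0833333° lon, +6·0.0416667° lat → SW at lon -163.917°, lat -65.75°.
Cell spans 0.0833333° lon × 0.0416667° lat. NE corner is SW corner plus one full cell.
latitude -65.7083, longitude -163.8333.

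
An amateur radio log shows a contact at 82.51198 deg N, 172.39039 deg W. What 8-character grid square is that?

AR32tm32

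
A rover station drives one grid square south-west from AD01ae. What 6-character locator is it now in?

Longitude subsquare a = 0; −1 → -1, wraps to 23 = x, carry into square.
Longitude square 0; −1 → -1, wraps to 9, carry into field.
Longitude field A = 0; −1 → -1, wraps to 17 = R, wrapping around the antimeridian.
Latitude subsquare e = 4; −1 → 3 = d.

RD91xd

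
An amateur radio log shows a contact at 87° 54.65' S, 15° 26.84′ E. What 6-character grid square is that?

Add 180° to longitude and 90° to latitude: 195.4473, 2.0892.
Field: 195.4473/20 → 9 → J, 2.0892/10 → 0 → A; chars JA.
Square: 15.4473/2 → 7, 2.0892/1 → 2; chars 72.
Subsquare: 1.4473/0.0833333 → 17 → r, 0.0892/0.0416667 → 2 → c; chars rc.

JA72rc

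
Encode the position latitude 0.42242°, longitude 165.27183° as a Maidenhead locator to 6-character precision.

Offset from 180°W / 90°S: lon 345.2718°, lat 90.4224°.
Field (20°×10°, letters A–R): lon ⌊345.2718/20⌋ = 17 → R; lat ⌊90.4224/10⌋ = 9 → J.
Square (2°×1°, digits 0–9): lon ⌊5.2718/2⌋ = 2; lat ⌊0.4224/1⌋ = 0.
Subsquare (5′×2.5′, letters a–x): lon ⌊1.2718/0.0833333⌋ = 15 → p; lat ⌊0.4224/0.0416667⌋ = 10 → k.

RJ20pk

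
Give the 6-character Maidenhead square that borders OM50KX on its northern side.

OM51ka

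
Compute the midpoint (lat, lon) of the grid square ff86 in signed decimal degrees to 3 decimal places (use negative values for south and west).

Field F=5, F=5: +5·20° lon, +5·10° lat → SW at lon -80°, lat -40°.
Square 8, 6: +8·2° lon, +6·1° lat → SW at lon -64°, lat -34°.
Cell spans 2° lon × 1° lat. Centre is SW corner plus half of each.
latitude -33.500, longitude -63.000.

-33.500, -63.000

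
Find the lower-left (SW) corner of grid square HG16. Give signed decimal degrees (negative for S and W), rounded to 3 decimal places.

-24.000, -38.000

Field H=7, G=6: +7·20° lon, +6·10° lat → SW at lon -40°, lat -30°.
Square 1, 6: +1·2° lon, +6·1° lat → SW at lon -38°, lat -24°.
latitude -24.000, longitude -38.000.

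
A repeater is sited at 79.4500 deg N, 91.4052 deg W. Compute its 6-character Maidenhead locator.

EQ49hk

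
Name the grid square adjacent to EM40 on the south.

EL49

Latitude square 0; −1 → -1, wraps to 9, carry into field.
Latitude field M = 12; −1 → 11 = L.
The longitude characters are unchanged.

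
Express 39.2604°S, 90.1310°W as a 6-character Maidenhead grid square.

Shift to the Maidenhead origin (180°W, 90°S): lon 89.8690, lat 50.7396.
Field: 89.8690/20 → 4 → E, 50.7396/10 → 5 → F; chars EF.
Square: 9.8690/2 → 4, 0.7396/1 → 0; chars 40.
Subsquare: 1.8690/0.0833333 → 22 → w, 0.7396/0.0416667 → 17 → r; chars wr.

EF40wr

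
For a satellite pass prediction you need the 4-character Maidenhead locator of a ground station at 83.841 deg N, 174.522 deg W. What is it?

Shift to the Maidenhead origin (180°W, 90°S): lon 5.48, lat 173.84.
Field (20°×10°, letters A–R): 5.48/20 → 0 → A, 173.84/10 → 17 → R; chars AR.
Square (2°×1°, digits 0–9): 5.48/2 → 2, 3.84/1 → 3; chars 23.

AR23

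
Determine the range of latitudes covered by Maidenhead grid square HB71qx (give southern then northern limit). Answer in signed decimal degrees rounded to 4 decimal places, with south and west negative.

-78.0417, -78.0000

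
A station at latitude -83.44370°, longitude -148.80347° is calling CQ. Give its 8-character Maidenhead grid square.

Offset from 180°W / 90°S: lon 31.19653°, lat 6.55630°.
Field (20°×10°, letters A–R): 31.19653/20 → 1 → B, 6.55630/10 → 0 → A; chars BA.
Square (2°×1°, digits 0–9): 11.19653/2 → 5, 6.55630/1 → 6; chars 56.
Subsquare (5′×2.5′, letters a–x): 1.19653/0.0833333 → 14 → o, 0.55630/0.0416667 → 13 → n; chars on.
Extended square (30″×15″, digits 0–9): 0.02986/0.00833333 → 3, 0.01463/0.00416667 → 3; chars 33.

BA56on33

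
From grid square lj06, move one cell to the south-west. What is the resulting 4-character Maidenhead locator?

Longitude square 0; −1 → -1, wraps to 9, carry into field.
Longitude field L = 11; −1 → 10 = K.
Latitude square 6; −1 → 5.

KJ95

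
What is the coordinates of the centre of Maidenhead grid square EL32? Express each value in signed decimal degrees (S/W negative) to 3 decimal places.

Field E=4, L=11: +4·20° lon, +11·10° lat → SW at lon -100°, lat 20°.
Square 3, 2: +3·2° lon, +2·1° lat → SW at lon -94°, lat 22°.
Cell spans 2° lon × 1° lat. Centre is SW corner plus half of each.
latitude 22.500, longitude -93.000.

22.500, -93.000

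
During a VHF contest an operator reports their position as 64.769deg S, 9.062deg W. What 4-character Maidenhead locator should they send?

IC55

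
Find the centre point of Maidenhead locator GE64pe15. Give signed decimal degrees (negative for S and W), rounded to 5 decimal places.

-45.81042, -46.73750

Field G=6, E=4: +6·20° lon, +4·10° lat → SW at lon -60°, lat -50°.
Square 6, 4: +6·2° lon, +4·1° lat → SW at lon -48°, lat -46°.
Subsquare p=15, e=4: +15·0.0833333° lon, +4·0.0416667° lat → SW at lon -46.75°, lat -45.8333°.
Extended square 1, 5: +1·0.00833333° lon, +5·0.00416667° lat → SW at lon -46.7417°, lat -45.8125°.
Cell spans 0.00833333° lon × 0.00416667° lat. Centre is SW corner plus half of each.
latitude -45.81042, longitude -46.73750.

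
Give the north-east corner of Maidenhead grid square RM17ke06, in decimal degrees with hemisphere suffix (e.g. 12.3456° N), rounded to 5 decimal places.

Field R=17, M=12: +17·20° lon, +12·10° lat → SW at lon 160°, lat 30°.
Square 1, 7: +1·2° lon, +7·1° lat → SW at lon 162°, lat 37°.
Subsquare k=10, e=4: +10·0.0833333° lon, +4·0.0416667° lat → SW at lon 162.833°, lat 37.1667°.
Extended square 0, 6: +0·0.00833333° lon, +6·0.00416667° lat → SW at lon 162.833°, lat 37.1917°.
Cell spans 0.00833333° lon × 0.00416667° lat. NE corner is SW corner plus one full cell.
latitude 37.19583° N, longitude 162.84167° E.

37.19583° N, 162.84167° E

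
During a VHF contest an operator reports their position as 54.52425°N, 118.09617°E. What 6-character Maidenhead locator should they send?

Shift to the Maidenhead origin (180°W, 90°S): lon 298.0962, lat 144.5242.
Field: lon ⌊298.0962/20⌋ = 14 → O; lat ⌊144.5242/10⌋ = 14 → O.
Square: lon ⌊18.0962/2⌋ = 9; lat ⌊4.5242/1⌋ = 4.
Subsquare: lon ⌊0.0962/0.0833333⌋ = 1 → b; lat ⌊0.5242/0.0416667⌋ = 12 → m.

OO94bm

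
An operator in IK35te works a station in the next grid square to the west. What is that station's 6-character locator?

Longitude subsquare t = 19; −1 → 18 = s.
The latitude characters are unchanged.

IK35se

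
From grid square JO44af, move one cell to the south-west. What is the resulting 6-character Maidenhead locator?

JO34xe

Longitude subsquare a = 0; −1 → -1, wraps to 23 = x, carry into square.
Longitude square 4; −1 → 3.
Latitude subsquare f = 5; −1 → 4 = e.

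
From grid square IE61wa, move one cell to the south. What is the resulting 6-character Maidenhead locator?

IE60wx

Latitude subsquare a = 0; −1 → -1, wraps to 23 = x, carry into square.
Latitude square 1; −1 → 0.
The longitude characters are unchanged.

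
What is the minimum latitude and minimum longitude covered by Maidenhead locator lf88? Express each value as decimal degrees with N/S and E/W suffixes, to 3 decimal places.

32.000° S, 56.000° E

Field L=11, F=5: +11·20° lon, +5·10° lat → SW at lon 40°, lat -40°.
Square 8, 8: +8·2° lon, +8·1° lat → SW at lon 56°, lat -32°.
latitude 32.000° S, longitude 56.000° E.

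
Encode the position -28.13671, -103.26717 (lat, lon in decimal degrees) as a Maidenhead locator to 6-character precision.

DG81iu

Offset from 180°W / 90°S: lon 76.7328°, lat 61.8633°.
Field: lon ⌊76.7328/20⌋ = 3 → D; lat ⌊61.8633/10⌋ = 6 → G.
Square: lon ⌊16.7328/2⌋ = 8; lat ⌊1.8633/1⌋ = 1.
Subsquare: lon ⌊0.7328/0.0833333⌋ = 8 → i; lat ⌊0.8633/0.0416667⌋ = 20 → u.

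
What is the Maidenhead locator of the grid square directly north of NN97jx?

Latitude subsquare x = 23; +1 → 24, wraps to 0 = a, carry into square.
Latitude square 7; +1 → 8.
The longitude characters are unchanged.

NN98ja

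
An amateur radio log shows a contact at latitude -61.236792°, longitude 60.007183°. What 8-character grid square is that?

MC08as03

Offset from 180°W / 90°S: lon 240.00718°, lat 28.76321°.
Field: 240.00718/20 → 12 → M, 28.76321/10 → 2 → C; chars MC.
Square: 0.00718/2 → 0, 8.76321/1 → 8; chars 08.
Subsquare: 0.00718/0.0833333 → 0 → a, 0.76321/0.0416667 → 18 → s; chars as.
Extended square: 0.00718/0.00833333 → 0, 0.01321/0.00416667 → 3; chars 03.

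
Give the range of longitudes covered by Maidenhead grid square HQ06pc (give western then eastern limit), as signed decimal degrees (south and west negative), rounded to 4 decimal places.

-38.7500, -38.6667

Field H=7, Q=16: +7·20° lon, +16·10° lat → SW at lon -40°, lat 70°.
Square 0, 6: +0·2° lon, +6·1° lat → SW at lon -40°, lat 76°.
Subsquare p=15, c=2: +15·0.0833333° lon, +2·0.0416667° lat → SW at lon -38.75°, lat 76.0833°.
Cell spans 0.0833333° lon × 0.0416667° lat.
west -38.7500, east -38.6667.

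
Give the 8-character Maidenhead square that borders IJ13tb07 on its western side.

IJ13sb97

Longitude extended square 0; −1 → -1, wraps to 9, carry into subsquare.
Longitude subsquare t = 19; −1 → 18 = s.
The latitude characters are unchanged.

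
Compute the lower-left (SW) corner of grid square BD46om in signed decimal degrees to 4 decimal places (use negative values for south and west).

Field B=1, D=3: +1·20° lon, +3·10° lat → SW at lon -160°, lat -60°.
Square 4, 6: +4·2° lon, +6·1° lat → SW at lon -152°, lat -54°.
Subsquare o=14, m=12: +14·0.0833333° lon, +12·0.0416667° lat → SW at lon -150.833°, lat -53.5°.
latitude -53.5000, longitude -150.8333.

-53.5000, -150.8333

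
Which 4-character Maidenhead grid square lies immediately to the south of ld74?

LD73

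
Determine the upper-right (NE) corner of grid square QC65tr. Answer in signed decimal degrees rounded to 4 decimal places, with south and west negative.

-64.2500, 153.6667

Field Q=16, C=2: +16·20° lon, +2·10° lat → SW at lon 140°, lat -70°.
Square 6, 5: +6·2° lon, +5·1° lat → SW at lon 152°, lat -65°.
Subsquare t=19, r=17: +19·0.0833333° lon, +17·0.0416667° lat → SW at lon 153.583°, lat -64.2917°.
Cell spans 0.0833333° lon × 0.0416667° lat. NE corner is SW corner plus one full cell.
latitude -64.2500, longitude 153.6667.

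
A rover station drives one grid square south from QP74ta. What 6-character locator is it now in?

QP73tx

Latitude subsquare a = 0; −1 → -1, wraps to 23 = x, carry into square.
Latitude square 4; −1 → 3.
The longitude characters are unchanged.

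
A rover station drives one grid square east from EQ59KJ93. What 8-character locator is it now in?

EQ59lj03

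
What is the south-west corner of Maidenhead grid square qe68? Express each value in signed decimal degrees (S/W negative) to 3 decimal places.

-42.000, 152.000

Field Q=16, E=4: +16·20° lon, +4·10° lat → SW at lon 140°, lat -50°.
Square 6, 8: +6·2° lon, +8·1° lat → SW at lon 152°, lat -42°.
latitude -42.000, longitude 152.000.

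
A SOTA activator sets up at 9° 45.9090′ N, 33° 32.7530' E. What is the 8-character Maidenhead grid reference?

Shift to the Maidenhead origin (180°W, 90°S): lon 213.54588, lat 99.76515.
Field: 213.54588/20 → 10 → K, 99.76515/10 → 9 → J; chars KJ.
Square: 13.54588/2 → 6, 9.76515/1 → 9; chars 69.
Subsquare: 1.54588/0.0833333 → 18 → s, 0.76515/0.0416667 → 18 → s; chars ss.
Extended square: 0.04588/0.00833333 → 5, 0.01515/0.00416667 → 3; chars 53.

KJ69ss53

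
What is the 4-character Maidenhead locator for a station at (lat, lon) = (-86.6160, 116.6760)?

OA83

Shift to the Maidenhead origin (180°W, 90°S): lon 296.68, lat 3.38.
Field (20°×10°, letters A–R): 296.68/20 → 14 → O, 3.38/10 → 0 → A; chars OA.
Square (2°×1°, digits 0–9): 16.68/2 → 8, 3.38/1 → 3; chars 83.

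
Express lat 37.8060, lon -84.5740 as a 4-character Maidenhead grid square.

EM77

Shift to the Maidenhead origin (180°W, 90°S): lon 95.43, lat 127.81.
Field: lon ⌊95.43/20⌋ = 4 → E; lat ⌊127.81/10⌋ = 12 → M.
Square: lon ⌊15.43/2⌋ = 7; lat ⌊7.81/1⌋ = 7.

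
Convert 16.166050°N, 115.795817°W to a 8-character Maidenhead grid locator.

DK26cd49

Offset from 180°W / 90°S: lon 64.20418°, lat 106.16605°.
Field: lon ⌊64.20418/20⌋ = 3 → D; lat ⌊106.16605/10⌋ = 10 → K.
Square: lon ⌊4.20418/2⌋ = 2; lat ⌊6.16605/1⌋ = 6.
Subsquare: lon ⌊0.20418/0.0833333⌋ = 2 → c; lat ⌊0.16605/0.0416667⌋ = 3 → d.
Extended square: lon ⌊0.03752/0.00833333⌋ = 4; lat ⌊0.04105/0.00416667⌋ = 9.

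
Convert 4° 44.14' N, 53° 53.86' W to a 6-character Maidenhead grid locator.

Add 180° to longitude and 90° to latitude: 126.1023, 94.7357.
Field: lon ⌊126.1023/20⌋ = 6 → G; lat ⌊94.7357/10⌋ = 9 → J.
Square: lon ⌊6.1023/2⌋ = 3; lat ⌊4.7357/1⌋ = 4.
Subsquare: lon ⌊0.1023/0.0833333⌋ = 1 → b; lat ⌊0.7357/0.0416667⌋ = 17 → r.

GJ34br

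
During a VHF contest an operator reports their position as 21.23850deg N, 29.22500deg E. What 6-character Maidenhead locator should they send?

Add 180° to longitude and 90° to latitude: 209.2250, 111.2385.
Field: 209.2250/20 → 10 → K, 111.2385/10 → 11 → L; chars KL.
Square: 9.2250/2 → 4, 1.2385/1 → 1; chars 41.
Subsquare: 1.2250/0.0833333 → 14 → o, 0.2385/0.0416667 → 5 → f; chars of.

KL41of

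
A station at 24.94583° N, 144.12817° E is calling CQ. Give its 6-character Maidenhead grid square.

Shift to the Maidenhead origin (180°W, 90°S): lon 324.1282, lat 114.9458.
Field: 324.1282/20 → 16 → Q, 114.9458/10 → 11 → L; chars QL.
Square: 4.1282/2 → 2, 4.9458/1 → 4; chars 24.
Subsquare: 0.1282/0.0833333 → 1 → b, 0.9458/0.0416667 → 22 → w; chars bw.

QL24bw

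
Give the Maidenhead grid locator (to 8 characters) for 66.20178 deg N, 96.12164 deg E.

NP86be48

Add 180° to longitude and 90° to latitude: 276.12164, 156.20178.
Field (20°×10°, letters A–R): 276.12164/20 → 13 → N, 156.20178/10 → 15 → P; chars NP.
Square (2°×1°, digits 0–9): 16.12164/2 → 8, 6.20178/1 → 6; chars 86.
Subsquare (5′×2.5′, letters a–x): 0.12164/0.0833333 → 1 → b, 0.20178/0.0416667 → 4 → e; chars be.
Extended square (30″×15″, digits 0–9): 0.03831/0.00833333 → 4, 0.03511/0.00416667 → 8; chars 48.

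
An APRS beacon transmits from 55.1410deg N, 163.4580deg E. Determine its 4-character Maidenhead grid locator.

Offset from 180°W / 90°S: lon 343.46°, lat 145.14°.
Field: lon ⌊343.46/20⌋ = 17 → R; lat ⌊145.14/10⌋ = 14 → O.
Square: lon ⌊3.46/2⌋ = 1; lat ⌊5.14/1⌋ = 5.

RO15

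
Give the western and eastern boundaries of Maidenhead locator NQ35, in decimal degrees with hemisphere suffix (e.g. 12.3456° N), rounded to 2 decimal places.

86.00° E, 88.00° E

Field N=13, Q=16: +13·20° lon, +16·10° lat → SW at lon 80°, lat 70°.
Square 3, 5: +3·2° lon, +5·1° lat → SW at lon 86°, lat 75°.
Cell spans 2° lon × 1° lat.
west 86.00° E, east 88.00° E.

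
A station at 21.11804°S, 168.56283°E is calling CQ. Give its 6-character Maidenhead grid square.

Shift to the Maidenhead origin (180°W, 90°S): lon 348.5628, lat 68.8820.
Field (20°×10°, letters A–R): lon ⌊348.5628/20⌋ = 17 → R; lat ⌊68.8820/10⌋ = 6 → G.
Square (2°×1°, digits 0–9): lon ⌊8.5628/2⌋ = 4; lat ⌊8.8820/1⌋ = 8.
Subsquare (5′×2.5′, letters a–x): lon ⌊0.5628/0.0833333⌋ = 6 → g; lat ⌊0.8820/0.0416667⌋ = 21 → v.

RG48gv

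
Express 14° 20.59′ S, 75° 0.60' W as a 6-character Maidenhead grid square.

FH25lp

Add 180° to longitude and 90° to latitude: 104.9900, 75.6568.
Field: 104.9900/20 → 5 → F, 75.6568/10 → 7 → H; chars FH.
Square: 4.9900/2 → 2, 5.6568/1 → 5; chars 25.
Subsquare: 0.9900/0.0833333 → 11 → l, 0.6568/0.0416667 → 15 → p; chars lp.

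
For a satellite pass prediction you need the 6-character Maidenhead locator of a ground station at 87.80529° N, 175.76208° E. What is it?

Add 180° to longitude and 90° to latitude: 355.7621, 177.8053.
Field (20°×10°, letters A–R): 355.7621/20 → 17 → R, 177.8053/10 → 17 → R; chars RR.
Square (2°×1°, digits 0–9): 15.7621/2 → 7, 7.8053/1 → 7; chars 77.
Subsquare (5′×2.5′, letters a–x): 1.7621/0.0833333 → 21 → v, 0.8053/0.0416667 → 19 → t; chars vt.

RR77vt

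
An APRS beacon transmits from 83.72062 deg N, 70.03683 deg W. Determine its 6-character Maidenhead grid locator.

FR43xr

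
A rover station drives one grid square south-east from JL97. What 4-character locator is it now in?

Longitude square 9; +1 → 10, wraps to 0, carry into field.
Longitude field J = 9; +1 → 10 = K.
Latitude square 7; −1 → 6.

KL06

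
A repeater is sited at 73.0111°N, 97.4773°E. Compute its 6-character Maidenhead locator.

NQ83ra

Shift to the Maidenhead origin (180°W, 90°S): lon 277.4773, lat 163.0111.
Field: lon ⌊277.4773/20⌋ = 13 → N; lat ⌊163.0111/10⌋ = 16 → Q.
Square: lon ⌊17.4773/2⌋ = 8; lat ⌊3.0111/1⌋ = 3.
Subsquare: lon ⌊1.4773/0.0833333⌋ = 17 → r; lat ⌊0.0111/0.0416667⌋ = 0 → a.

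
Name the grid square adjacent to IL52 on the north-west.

Longitude square 5; −1 → 4.
Latitude square 2; +1 → 3.

IL43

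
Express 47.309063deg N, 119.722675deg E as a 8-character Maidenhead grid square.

Offset from 180°W / 90°S: lon 299.72267°, lat 137.30906°.
Field (20°×10°, letters A–R): 299.72267/20 → 14 → O, 137.30906/10 → 13 → N; chars ON.
Square (2°×1°, digits 0–9): 19.72267/2 → 9, 7.30906/1 → 7; chars 97.
Subsquare (5′×2.5′, letters a–x): 1.72267/0.0833333 → 20 → u, 0.30906/0.0416667 → 7 → h; chars uh.
Extended square (30″×15″, digits 0–9): 0.05601/0.00833333 → 6, 0.01740/0.00416667 → 4; chars 64.

ON97uh64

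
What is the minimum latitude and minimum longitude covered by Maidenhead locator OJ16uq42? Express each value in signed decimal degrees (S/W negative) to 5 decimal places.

Field O=14, J=9: +14·20° lon, +9·10° lat → SW at lon 100°, lat 0°.
Square 1, 6: +1·2° lon, +6·1° lat → SW at lon 102°, lat 6°.
Subsquare u=20, q=16: +20·0.0833333° lon, +16·0.0416667° lat → SW at lon 103.667°, lat 6.66667°.
Extended square 4, 2: +4·0.00833333° lon, +2·0.00416667° lat → SW at lon 103.7°, lat 6.675°.
latitude 6.67500, longitude 103.70000.

6.67500, 103.70000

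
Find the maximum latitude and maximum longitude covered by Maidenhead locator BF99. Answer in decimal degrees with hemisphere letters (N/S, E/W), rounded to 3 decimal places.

30.000° S, 140.000° W

Field B=1, F=5: +1·20° lon, +5·10° lat → SW at lon -160°, lat -40°.
Square 9, 9: +9·2° lon, +9·1° lat → SW at lon -142°, lat -31°.
Cell spans 2° lon × 1° lat. NE corner is SW corner plus one full cell.
latitude 30.000° S, longitude 140.000° W.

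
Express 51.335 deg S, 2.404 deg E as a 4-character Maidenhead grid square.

Add 180° to longitude and 90° to latitude: 182.40, 38.66.
Field: 182.40/20 → 9 → J, 38.66/10 → 3 → D; chars JD.
Square: 2.40/2 → 1, 8.66/1 → 8; chars 18.

JD18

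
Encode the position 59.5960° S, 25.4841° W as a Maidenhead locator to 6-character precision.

HD70gj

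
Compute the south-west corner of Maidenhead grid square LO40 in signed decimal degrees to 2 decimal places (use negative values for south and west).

Field L=11, O=14: +11·20° lon, +14·10° lat → SW at lon 40°, lat 50°.
Square 4, 0: +4·2° lon, +0·1° lat → SW at lon 48°, lat 50°.
latitude 50.00, longitude 48.00.

50.00, 48.00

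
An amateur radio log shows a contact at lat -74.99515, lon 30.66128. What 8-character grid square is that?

KB55ha91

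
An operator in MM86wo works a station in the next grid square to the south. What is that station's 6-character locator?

Latitude subsquare o = 14; −1 → 13 = n.
The longitude characters are unchanged.

MM86wn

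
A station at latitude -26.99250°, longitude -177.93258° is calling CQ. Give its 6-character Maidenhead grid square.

AG13aa

Shift to the Maidenhead origin (180°W, 90°S): lon 2.0674, lat 63.0075.
Field: 2.0674/20 → 0 → A, 63.0075/10 → 6 → G; chars AG.
Square: 2.0674/2 → 1, 3.0075/1 → 3; chars 13.
Subsquare: 0.0674/0.0833333 → 0 → a, 0.0075/0.0416667 → 0 → a; chars aa.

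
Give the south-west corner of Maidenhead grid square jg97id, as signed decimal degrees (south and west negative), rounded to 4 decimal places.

-22.8750, 18.6667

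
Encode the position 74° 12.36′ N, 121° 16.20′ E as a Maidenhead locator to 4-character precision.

PQ04

Add 180° to longitude and 90° to latitude: 301.27, 164.21.
Field: 301.27/20 → 15 → P, 164.21/10 → 16 → Q; chars PQ.
Square: 1.27/2 → 0, 4.21/1 → 4; chars 04.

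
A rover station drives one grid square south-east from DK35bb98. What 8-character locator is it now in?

DK35cb07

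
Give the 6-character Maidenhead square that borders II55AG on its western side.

II45xg

Longitude subsquare a = 0; −1 → -1, wraps to 23 = x, carry into square.
Longitude square 5; −1 → 4.
The latitude characters are unchanged.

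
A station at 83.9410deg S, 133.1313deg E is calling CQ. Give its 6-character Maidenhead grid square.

PA66nb

Shift to the Maidenhead origin (180°W, 90°S): lon 313.1313, lat 6.0590.
Field: 313.1313/20 → 15 → P, 6.0590/10 → 0 → A; chars PA.
Square: 13.1313/2 → 6, 6.0590/1 → 6; chars 66.
Subsquare: 1.1313/0.0833333 → 13 → n, 0.0590/0.0416667 → 1 → b; chars nb.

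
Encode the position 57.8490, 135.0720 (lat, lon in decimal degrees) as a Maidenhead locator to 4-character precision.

PO77

Offset from 180°W / 90°S: lon 315.07°, lat 147.85°.
Field: 315.07/20 → 15 → P, 147.85/10 → 14 → O; chars PO.
Square: 15.07/2 → 7, 7.85/1 → 7; chars 77.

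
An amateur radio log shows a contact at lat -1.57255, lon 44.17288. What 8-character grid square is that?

Offset from 180°W / 90°S: lon 224.17288°, lat 88.42745°.
Field (20°×10°, letters A–R): 224.17288/20 → 11 → L, 88.42745/10 → 8 → I; chars LI.
Square (2°×1°, digits 0–9): 4.17288/2 → 2, 8.42745/1 → 8; chars 28.
Subsquare (5′×2.5′, letters a–x): 0.17288/0.0833333 → 2 → c, 0.42745/0.0416667 → 10 → k; chars ck.
Extended square (30″×15″, digits 0–9): 0.00621/0.00833333 → 0, 0.01078/0.00416667 → 2; chars 02.

LI28ck02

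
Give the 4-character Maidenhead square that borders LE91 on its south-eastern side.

ME00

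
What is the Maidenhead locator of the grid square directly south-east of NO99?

OO08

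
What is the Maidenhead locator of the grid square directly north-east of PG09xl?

PG19am

Longitude subsquare x = 23; +1 → 24, wraps to 0 = a, carry into square.
Longitude square 0; +1 → 1.
Latitude subsquare l = 11; +1 → 12 = m.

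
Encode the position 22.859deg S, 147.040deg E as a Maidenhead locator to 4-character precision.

Add 180° to longitude and 90° to latitude: 327.04, 67.14.
Field (20°×10°, letters A–R): lon ⌊327.04/20⌋ = 16 → Q; lat ⌊67.14/10⌋ = 6 → G.
Square (2°×1°, digits 0–9): lon ⌊7.04/2⌋ = 3; lat ⌊7.14/1⌋ = 7.

QG37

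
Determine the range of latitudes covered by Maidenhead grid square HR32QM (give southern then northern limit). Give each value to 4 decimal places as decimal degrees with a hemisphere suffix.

Field H=7, R=17: +7·20° lon, +17·10° lat → SW at lon -40°, lat 80°.
Square 3, 2: +3·2° lon, +2·1° lat → SW at lon -34°, lat 82°.
Subsquare q=16, m=12: +16·0.0833333° lon, +12·0.0416667° lat → SW at lon -32.6667°, lat 82.5°.
Cell spans 0.0833333° lon × 0.0416667° lat.
south 82.5000° N, north 82.5417° N.

82.5000° N, 82.5417° N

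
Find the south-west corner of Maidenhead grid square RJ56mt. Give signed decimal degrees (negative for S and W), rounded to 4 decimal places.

Field R=17, J=9: +17·20° lon, +9·10° lat → SW at lon 160°, lat 0°.
Square 5, 6: +5·2° lon, +6·1° lat → SW at lon 170°, lat 6°.
Subsquare m=12, t=19: +12·0.0833333° lon, +19·0.0416667° lat → SW at lon 171°, lat 6.79167°.
latitude 6.7917, longitude 171.0000.

6.7917, 171.0000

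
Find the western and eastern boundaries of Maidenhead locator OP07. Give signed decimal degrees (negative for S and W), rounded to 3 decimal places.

Field O=14, P=15: +14·20° lon, +15·10° lat → SW at lon 100°, lat 60°.
Square 0, 7: +0·2° lon, +7·1° lat → SW at lon 100°, lat 67°.
Cell spans 2° lon × 1° lat.
west 100.000, east 102.000.

100.000, 102.000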